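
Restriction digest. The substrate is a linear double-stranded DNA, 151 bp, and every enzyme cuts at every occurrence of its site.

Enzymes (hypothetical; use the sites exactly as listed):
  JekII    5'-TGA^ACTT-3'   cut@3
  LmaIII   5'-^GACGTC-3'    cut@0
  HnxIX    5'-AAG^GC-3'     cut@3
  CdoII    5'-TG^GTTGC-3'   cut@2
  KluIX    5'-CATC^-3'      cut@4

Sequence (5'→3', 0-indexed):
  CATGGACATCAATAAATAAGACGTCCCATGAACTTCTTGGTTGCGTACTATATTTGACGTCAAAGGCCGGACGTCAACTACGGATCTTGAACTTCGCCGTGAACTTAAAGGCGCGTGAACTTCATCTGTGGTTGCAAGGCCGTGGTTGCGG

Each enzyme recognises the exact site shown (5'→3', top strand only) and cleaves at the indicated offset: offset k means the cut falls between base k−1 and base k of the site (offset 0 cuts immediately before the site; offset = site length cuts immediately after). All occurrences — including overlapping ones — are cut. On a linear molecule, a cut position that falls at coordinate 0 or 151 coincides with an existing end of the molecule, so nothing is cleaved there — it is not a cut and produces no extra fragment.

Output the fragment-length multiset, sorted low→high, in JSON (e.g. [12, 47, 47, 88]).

[4,4,6,7,8,8,8,8,8,9,10,10,12,12,16,21]

Site scan:
  JekII (TGAACTT, off=3): starts [28, 87, 99, 115] → cuts [31, 90, 102, 118]
  LmaIII (GACGTC, off=0): starts [19, 55, 69] → cuts [19, 55, 69]
  HnxIX (AAGGC, off=3): starts [62, 107, 135] → cuts [65, 110, 138]
  CdoII (TGGTTGC, off=2): starts [37, 128, 142] → cuts [39, 130, 144]
  KluIX (CATC, off=4): starts [6, 122] → cuts [10, 126]

Pooled cuts: [10, 19, 31, 39, 55, 65, 69, 90, 102, 110, 118, 126, 130, 138, 144]

Fragments:
  [0,10): 10 bp
  [10,19): 9 bp
  [19,31): 12 bp
  [31,39): 8 bp
  [39,55): 16 bp
  [55,65): 10 bp
  [65,69): 4 bp
  [69,90): 21 bp
  [90,102): 12 bp
  [102,110): 8 bp
  [110,118): 8 bp
  [118,126): 8 bp
  [126,130): 4 bp
  [130,138): 8 bp
  [138,144): 6 bp
  [144,151): 7 bp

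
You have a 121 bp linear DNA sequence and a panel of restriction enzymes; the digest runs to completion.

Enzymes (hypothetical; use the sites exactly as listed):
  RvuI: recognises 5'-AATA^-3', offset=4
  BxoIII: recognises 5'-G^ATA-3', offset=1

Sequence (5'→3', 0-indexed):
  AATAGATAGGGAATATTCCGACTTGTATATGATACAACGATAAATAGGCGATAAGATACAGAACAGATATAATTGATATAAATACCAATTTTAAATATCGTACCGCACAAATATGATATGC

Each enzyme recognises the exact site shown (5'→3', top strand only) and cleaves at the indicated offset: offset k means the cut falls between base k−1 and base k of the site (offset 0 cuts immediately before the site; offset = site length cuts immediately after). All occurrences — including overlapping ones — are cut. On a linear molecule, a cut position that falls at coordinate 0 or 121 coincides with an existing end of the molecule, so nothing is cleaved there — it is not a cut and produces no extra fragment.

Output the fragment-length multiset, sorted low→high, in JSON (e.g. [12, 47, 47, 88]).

[1,2,4,4,5,6,7,8,9,9,10,11,13,16,16]

Site scan:
  RvuI (AATA, off=4): starts [0, 11, 42, 80, 93, 109] → cuts [4, 15, 46, 84, 97, 113]
  BxoIII (GATA, off=1): starts [4, 30, 38, 49, 54, 65, 74, 114] → cuts [5, 31, 39, 50, 55, 66, 75, 115]

Pooled cuts: [4, 5, 15, 31, 39, 46, 50, 55, 66, 75, 84, 97, 113, 115]

Fragment lengths:
  [0,4): 4 bp
  [4,5): 1 bp
  [5,15): 10 bp
  [15,31): 16 bp
  [31,39): 8 bp
  [39,46): 7 bp
  [46,50): 4 bp
  [50,55): 5 bp
  [55,66): 11 bp
  [66,75): 9 bp
  [75,84): 9 bp
  [84,97): 13 bp
  [97,113): 16 bp
  [113,115): 2 bp
  [115,121): 6 bp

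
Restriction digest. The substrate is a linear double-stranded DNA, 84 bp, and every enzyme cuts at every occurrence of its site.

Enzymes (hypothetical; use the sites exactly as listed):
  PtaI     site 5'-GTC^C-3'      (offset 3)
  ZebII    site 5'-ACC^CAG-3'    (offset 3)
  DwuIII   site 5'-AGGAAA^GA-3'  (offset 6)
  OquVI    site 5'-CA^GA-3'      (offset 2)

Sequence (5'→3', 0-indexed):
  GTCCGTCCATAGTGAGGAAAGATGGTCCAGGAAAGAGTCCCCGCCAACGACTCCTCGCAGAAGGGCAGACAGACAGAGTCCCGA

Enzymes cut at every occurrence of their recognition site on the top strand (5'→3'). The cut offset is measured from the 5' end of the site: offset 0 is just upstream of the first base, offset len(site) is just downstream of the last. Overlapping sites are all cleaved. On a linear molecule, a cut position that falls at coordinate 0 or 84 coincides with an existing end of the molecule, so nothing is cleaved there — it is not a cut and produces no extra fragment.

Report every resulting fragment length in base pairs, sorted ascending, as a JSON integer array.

Scan for sites:
  PtaI (GTCC, off=3): starts [0, 4, 24, 36, 77] → cuts [3, 7, 27, 39, 80]
  ZebII (ACCCAG, off=3): no sites
  DwuIII (AGGAAAGA, off=6): starts [14, 28] → cuts [20, 34]
  OquVI (CAGA, off=2): starts [57, 65, 69, 73] → cuts [59, 67, 71, 75]

Pooled cuts: [3, 7, 20, 27, 34, 39, 59, 67, 71, 75, 80]

Fragments:
  [0,3): 3 bp
  [3,7): 4 bp
  [7,20): 13 bp
  [20,27): 7 bp
  [27,34): 7 bp
  [34,39): 5 bp
  [39,59): 20 bp
  [59,67): 8 bp
  [67,71): 4 bp
  [71,75): 4 bp
  [75,80): 5 bp
  [80,84): 4 bp

[3,4,4,4,4,5,5,7,7,8,13,20]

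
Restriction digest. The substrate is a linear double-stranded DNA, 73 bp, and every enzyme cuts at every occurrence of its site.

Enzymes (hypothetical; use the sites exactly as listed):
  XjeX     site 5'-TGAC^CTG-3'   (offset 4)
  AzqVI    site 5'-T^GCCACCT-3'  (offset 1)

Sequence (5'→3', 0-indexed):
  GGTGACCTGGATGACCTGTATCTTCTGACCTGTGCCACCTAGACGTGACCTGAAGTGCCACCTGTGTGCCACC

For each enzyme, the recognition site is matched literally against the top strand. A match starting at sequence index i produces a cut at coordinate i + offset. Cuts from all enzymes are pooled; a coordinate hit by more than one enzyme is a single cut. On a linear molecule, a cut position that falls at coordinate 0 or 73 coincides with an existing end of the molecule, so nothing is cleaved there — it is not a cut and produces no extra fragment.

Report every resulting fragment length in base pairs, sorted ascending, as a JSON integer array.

Per-enzyme occurrences:
  XjeX TGACCTG/4: at [2, 11, 25, 45] ⇒ [6, 15, 29, 49]
  AzqVI TGCCACCT/1: at [32, 55] ⇒ [33, 56]

Pooled cuts: [6, 15, 29, 33, 49, 56]

Fragment lengths:
  [0,6): 6 bp
  [6,15): 9 bp
  [15,29): 14 bp
  [29,33): 4 bp
  [33,49): 16 bp
  [49,56): 7 bp
  [56,73): 17 bp

[4,6,7,9,14,16,17]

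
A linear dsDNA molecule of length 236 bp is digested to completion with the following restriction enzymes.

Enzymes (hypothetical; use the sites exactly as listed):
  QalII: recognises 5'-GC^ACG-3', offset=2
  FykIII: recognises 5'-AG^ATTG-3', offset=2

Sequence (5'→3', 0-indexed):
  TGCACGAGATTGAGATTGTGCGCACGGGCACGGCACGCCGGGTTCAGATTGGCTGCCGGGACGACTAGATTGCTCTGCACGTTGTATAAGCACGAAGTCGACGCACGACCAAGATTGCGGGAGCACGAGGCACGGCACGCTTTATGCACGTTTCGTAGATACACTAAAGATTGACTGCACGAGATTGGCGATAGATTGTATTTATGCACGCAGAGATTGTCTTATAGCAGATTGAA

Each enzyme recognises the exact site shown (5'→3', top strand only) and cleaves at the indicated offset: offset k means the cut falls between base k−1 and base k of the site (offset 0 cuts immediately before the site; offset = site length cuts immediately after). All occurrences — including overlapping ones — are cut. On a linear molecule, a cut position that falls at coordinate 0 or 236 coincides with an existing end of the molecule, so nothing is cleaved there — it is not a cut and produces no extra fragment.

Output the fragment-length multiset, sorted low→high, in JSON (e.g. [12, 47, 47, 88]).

[3,5,5,5,5,6,6,6,7,8,9,9,9,10,11,11,11,13,13,13,13,15,21,22]

Per-enzyme occurrences:
  QalII (GCACG, off=2): starts [1, 21, 27, 32, 76, 89, 102, 122, 129, 134, 145, 176, 205] → cuts [3, 23, 29, 34, 78, 91, 104, 124, 131, 136, 147, 178, 207]
  FykIII (AGATTG, off=2): starts [6, 12, 45, 66, 111, 167, 181, 192, 213, 228] → cuts [8, 14, 47, 68, 113, 169, 183, 194, 215, 230]

Pooled cuts: [3, 8, 14, 23, 29, 34, 47, 68, 78, 91, 104, 113, 124, 131, 136, 147, 169, 178, 183, 194, 207, 215, 230]

Fragment lengths:
  [0,3): 3 bp
  [3,8): 5 bp
  [8,14): 6 bp
  [14,23): 9 bp
  [23,29): 6 bp
  [29,34): 5 bp
  [34,47): 13 bp
  [47,68): 21 bp
  [68,78): 10 bp
  [78,91): 13 bp
  [91,104): 13 bp
  [104,113): 9 bp
  [113,124): 11 bp
  [124,131): 7 bp
  [131,136): 5 bp
  [136,147): 11 bp
  [147,169): 22 bp
  [169,178): 9 bp
  [178,183): 5 bp
  [183,194): 11 bp
  [194,207): 13 bp
  [207,215): 8 bp
  [215,230): 15 bp
  [230,236): 6 bp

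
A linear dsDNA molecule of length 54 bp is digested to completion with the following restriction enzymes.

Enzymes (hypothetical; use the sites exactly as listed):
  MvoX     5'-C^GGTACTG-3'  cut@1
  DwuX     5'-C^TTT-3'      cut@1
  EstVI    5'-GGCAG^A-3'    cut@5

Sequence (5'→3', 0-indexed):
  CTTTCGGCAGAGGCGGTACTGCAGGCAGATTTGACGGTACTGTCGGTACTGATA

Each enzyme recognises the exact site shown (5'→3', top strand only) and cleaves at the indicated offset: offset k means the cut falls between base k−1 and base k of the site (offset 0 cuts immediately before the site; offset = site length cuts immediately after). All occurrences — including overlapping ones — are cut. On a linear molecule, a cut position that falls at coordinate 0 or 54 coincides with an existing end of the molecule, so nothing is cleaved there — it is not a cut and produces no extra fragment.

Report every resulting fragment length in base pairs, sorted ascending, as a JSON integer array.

[1,4,7,9,9,10,14]

Site scan:
  MvoX (CGGTACTG, off=1): starts [13, 34, 43] → cuts [14, 35, 44]
  DwuX (CTTT, off=1): starts [0] → cuts [1]
  EstVI (GGCAGA, off=5): starts [5, 23] → cuts [10, 28]

Pooled cuts: [1, 10, 14, 28, 35, 44]

Fragments:
  [0,1): 1 bp
  [1,10): 9 bp
  [10,14): 4 bp
  [14,28): 14 bp
  [28,35): 7 bp
  [35,44): 9 bp
  [44,54): 10 bp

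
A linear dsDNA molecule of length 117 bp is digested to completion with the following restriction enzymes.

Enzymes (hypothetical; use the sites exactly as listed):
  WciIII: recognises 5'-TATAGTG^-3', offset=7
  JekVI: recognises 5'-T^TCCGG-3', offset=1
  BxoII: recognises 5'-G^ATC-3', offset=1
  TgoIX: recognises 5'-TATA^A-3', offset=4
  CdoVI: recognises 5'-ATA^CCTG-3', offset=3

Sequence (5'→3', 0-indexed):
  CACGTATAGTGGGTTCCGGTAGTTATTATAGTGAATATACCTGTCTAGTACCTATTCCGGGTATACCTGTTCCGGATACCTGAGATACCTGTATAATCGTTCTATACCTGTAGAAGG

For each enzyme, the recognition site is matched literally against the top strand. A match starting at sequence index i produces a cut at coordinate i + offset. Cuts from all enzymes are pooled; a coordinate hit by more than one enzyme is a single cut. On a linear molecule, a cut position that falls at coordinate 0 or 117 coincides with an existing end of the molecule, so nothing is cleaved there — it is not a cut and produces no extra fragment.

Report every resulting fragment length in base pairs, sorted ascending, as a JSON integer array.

[3,5,6,8,8,9,10,11,11,11,16,19]

Scan for sites:
  WciIII (TATAGTG, off=7): starts [4, 26] → cuts [11, 33]
  JekVI (TTCCGG, off=1): starts [13, 54, 69] → cuts [14, 55, 70]
  BxoII (GATC, off=1): no sites
  TgoIX (TATAA, off=4): starts [91] → cuts [95]
  CdoVI (ATACCTG, off=3): starts [36, 62, 75, 84, 103] → cuts [39, 65, 78, 87, 106]

Pooled cuts: [11, 14, 33, 39, 55, 65, 70, 78, 87, 95, 106]

Fragment lengths:
  [0,11): 11 bp
  [11,14): 3 bp
  [14,33): 19 bp
  [33,39): 6 bp
  [39,55): 16 bp
  [55,65): 10 bp
  [65,70): 5 bp
  [70,78): 8 bp
  [78,87): 9 bp
  [87,95): 8 bp
  [95,106): 11 bp
  [106,117): 11 bp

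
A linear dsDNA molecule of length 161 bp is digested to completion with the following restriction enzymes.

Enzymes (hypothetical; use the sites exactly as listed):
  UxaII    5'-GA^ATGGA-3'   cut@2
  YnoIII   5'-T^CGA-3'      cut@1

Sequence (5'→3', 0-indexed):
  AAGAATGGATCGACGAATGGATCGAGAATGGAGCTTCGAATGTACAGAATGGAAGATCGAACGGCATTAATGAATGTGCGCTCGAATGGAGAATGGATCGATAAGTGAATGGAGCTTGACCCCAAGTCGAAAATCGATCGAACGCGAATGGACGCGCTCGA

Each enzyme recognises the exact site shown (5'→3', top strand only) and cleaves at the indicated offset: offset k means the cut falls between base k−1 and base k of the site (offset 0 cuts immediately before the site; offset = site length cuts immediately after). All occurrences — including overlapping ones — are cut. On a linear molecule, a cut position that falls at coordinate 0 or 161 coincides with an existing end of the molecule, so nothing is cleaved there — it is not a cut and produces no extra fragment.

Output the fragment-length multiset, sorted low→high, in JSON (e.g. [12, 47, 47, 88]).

[3,3,4,4,5,6,6,6,6,7,7,9,9,9,10,11,12,19,25]

Per-enzyme occurrences:
  UxaII (GAATGGA, off=2): starts [2, 14, 25, 46, 83, 90, 106, 145] → cuts [4, 16, 27, 48, 85, 92, 108, 147]
  YnoIII (TCGA, off=1): starts [9, 21, 35, 56, 81, 97, 126, 133, 137, 157] → cuts [10, 22, 36, 57, 82, 98, 127, 134, 138, 158]

All cut coordinates (distinct, sorted): [4, 10, 16, 22, 27, 36, 48, 57, 82, 85, 92, 98, 108, 127, 134, 138, 147, 158]

Fragment lengths:
  [0,4): 4 bp
  [4,10): 6 bp
  [10,16): 6 bp
  [16,22): 6 bp
  [22,27): 5 bp
  [27,36): 9 bp
  [36,48): 12 bp
  [48,57): 9 bp
  [57,82): 25 bp
  [82,85): 3 bp
  [85,92): 7 bp
  [92,98): 6 bp
  [98,108): 10 bp
  [108,127): 19 bp
  [127,134): 7 bp
  [134,138): 4 bp
  [138,147): 9 bp
  [147,158): 11 bp
  [158,161): 3 bp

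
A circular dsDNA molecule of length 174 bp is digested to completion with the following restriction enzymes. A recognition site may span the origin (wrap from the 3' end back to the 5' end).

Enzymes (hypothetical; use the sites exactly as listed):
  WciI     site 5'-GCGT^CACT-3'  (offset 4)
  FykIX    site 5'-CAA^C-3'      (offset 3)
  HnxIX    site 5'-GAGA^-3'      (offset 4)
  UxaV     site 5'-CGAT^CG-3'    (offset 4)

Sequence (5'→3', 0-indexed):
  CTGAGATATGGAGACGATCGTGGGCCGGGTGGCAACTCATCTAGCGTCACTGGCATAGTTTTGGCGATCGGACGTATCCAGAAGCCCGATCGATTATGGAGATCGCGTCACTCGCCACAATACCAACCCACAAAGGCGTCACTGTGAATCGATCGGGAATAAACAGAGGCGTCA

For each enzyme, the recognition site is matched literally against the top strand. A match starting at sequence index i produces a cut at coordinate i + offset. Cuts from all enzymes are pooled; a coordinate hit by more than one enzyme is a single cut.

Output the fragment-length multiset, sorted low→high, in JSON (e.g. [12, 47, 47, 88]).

[4,6,8,8,12,12,13,14,17,18,19,21,22]

Scan for sites:
  WciI GCGTCACT/4: at [43, 104, 135, 168] ⇒ [47, 108, 139, 172]
  FykIX CAAC/3: at [32, 123] ⇒ [35, 126]
  HnxIX GAGA/4: at [2, 10, 98] ⇒ [6, 14, 102]
  UxaV CGATCG/4: at [14, 64, 86, 149] ⇒ [18, 68, 90, 153]

Pooled cuts: [6, 14, 18, 35, 47, 68, 90, 102, 108, 126, 139, 153, 172]

Fragments:
  6→14: 8 bp
  14→18: 4 bp
  18→35: 17 bp
  35→47: 12 bp
  47→68: 21 bp
  68→90: 22 bp
  90→102: 12 bp
  102→108: 6 bp
  108→126: 18 bp
  126→139: 13 bp
  139→153: 14 bp
  153→172: 19 bp
  172→6 (wrap): 174-172+6 = 8 bp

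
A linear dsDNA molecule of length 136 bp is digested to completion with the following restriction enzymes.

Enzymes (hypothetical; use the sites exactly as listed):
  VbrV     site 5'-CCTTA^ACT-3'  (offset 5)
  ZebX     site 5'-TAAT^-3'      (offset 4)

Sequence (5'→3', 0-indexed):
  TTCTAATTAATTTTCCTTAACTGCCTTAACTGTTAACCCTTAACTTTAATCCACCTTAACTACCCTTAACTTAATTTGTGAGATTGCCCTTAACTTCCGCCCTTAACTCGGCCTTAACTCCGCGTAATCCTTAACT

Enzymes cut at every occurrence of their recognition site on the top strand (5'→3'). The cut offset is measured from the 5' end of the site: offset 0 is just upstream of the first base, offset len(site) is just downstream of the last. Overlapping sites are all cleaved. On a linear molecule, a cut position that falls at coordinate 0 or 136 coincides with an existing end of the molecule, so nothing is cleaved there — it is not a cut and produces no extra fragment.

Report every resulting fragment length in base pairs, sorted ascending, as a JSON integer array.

[3,4,5,7,7,8,8,8,9,10,11,12,13,14,17]

Scan for sites:
  VbrV (CCTTAACT, off=5): starts [14, 23, 37, 53, 63, 87, 100, 111, 128] → cuts [19, 28, 42, 58, 68, 92, 105, 116, 133]
  ZebX (TAAT, off=4): starts [3, 7, 46, 71, 124] → cuts [7, 11, 50, 75, 128]

All cut coordinates (distinct, sorted): [7, 11, 19, 28, 42, 50, 58, 68, 75, 92, 105, 116, 128, 133]

Fragment lengths:
  [0,7): 7 bp
  [7,11): 4 bp
  [11,19): 8 bp
  [19,28): 9 bp
  [28,42): 14 bp
  [42,50): 8 bp
  [50,58): 8 bp
  [58,68): 10 bp
  [68,75): 7 bp
  [75,92): 17 bp
  [92,105): 13 bp
  [105,116): 11 bp
  [116,128): 12 bp
  [128,133): 5 bp
  [133,136): 3 bp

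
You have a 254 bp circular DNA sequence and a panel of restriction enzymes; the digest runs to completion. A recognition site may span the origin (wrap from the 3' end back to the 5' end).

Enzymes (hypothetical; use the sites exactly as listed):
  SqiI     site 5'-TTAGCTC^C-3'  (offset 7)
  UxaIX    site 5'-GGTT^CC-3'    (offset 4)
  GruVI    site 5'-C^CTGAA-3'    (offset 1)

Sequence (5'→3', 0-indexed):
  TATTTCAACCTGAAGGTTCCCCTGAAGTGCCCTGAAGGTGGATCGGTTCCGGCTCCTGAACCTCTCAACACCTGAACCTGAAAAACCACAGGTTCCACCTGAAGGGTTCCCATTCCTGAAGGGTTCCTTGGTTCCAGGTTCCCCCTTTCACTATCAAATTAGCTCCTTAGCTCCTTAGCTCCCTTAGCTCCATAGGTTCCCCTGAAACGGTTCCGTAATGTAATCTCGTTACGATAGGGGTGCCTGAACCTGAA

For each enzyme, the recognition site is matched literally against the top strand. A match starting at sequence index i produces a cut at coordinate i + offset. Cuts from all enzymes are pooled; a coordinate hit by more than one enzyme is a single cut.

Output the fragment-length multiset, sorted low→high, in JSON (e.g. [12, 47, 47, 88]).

Site scan:
  SqiI TTAGCTCC/7: at [158, 166, 174, 183] ⇒ [165, 173, 181, 190]
  UxaIX GGTTCC/4: at [14, 44, 90, 104, 121, 129, 136, 194, 208] ⇒ [18, 48, 94, 108, 125, 133, 140, 198, 212]
  GruVI CCTGAA/1: at [8, 20, 30, 54, 70, 76, 97, 114, 200, 242, 248] ⇒ [9, 21, 31, 55, 71, 77, 98, 115, 201, 243, 249]

Pooled cuts: [9, 18, 21, 31, 48, 55, 71, 77, 94, 98, 108, 115, 125, 133, 140, 165, 173, 181, 190, 198, 201, 212, 243, 249]

Fragment lengths:
  9→18: 9 bp
  18→21: 3 bp
  21→31: 10 bp
  31→48: 17 bp
  48→55: 7 bp
  55→71: 16 bp
  71→77: 6 bp
  77→94: 17 bp
  94→98: 4 bp
  98→108: 10 bp
  108→115: 7 bp
  115→125: 10 bp
  125→133: 8 bp
  133→140: 7 bp
  140→165: 25 bp
  165→173: 8 bp
  173→181: 8 bp
  181→190: 9 bp
  190→198: 8 bp
  198→201: 3 bp
  201→212: 11 bp
  212→243: 31 bp
  243→249: 6 bp
  249→9 (wrap): 254-249+9 = 14 bp

[3,3,4,6,6,7,7,7,8,8,8,8,9,9,10,10,10,11,14,16,17,17,25,31]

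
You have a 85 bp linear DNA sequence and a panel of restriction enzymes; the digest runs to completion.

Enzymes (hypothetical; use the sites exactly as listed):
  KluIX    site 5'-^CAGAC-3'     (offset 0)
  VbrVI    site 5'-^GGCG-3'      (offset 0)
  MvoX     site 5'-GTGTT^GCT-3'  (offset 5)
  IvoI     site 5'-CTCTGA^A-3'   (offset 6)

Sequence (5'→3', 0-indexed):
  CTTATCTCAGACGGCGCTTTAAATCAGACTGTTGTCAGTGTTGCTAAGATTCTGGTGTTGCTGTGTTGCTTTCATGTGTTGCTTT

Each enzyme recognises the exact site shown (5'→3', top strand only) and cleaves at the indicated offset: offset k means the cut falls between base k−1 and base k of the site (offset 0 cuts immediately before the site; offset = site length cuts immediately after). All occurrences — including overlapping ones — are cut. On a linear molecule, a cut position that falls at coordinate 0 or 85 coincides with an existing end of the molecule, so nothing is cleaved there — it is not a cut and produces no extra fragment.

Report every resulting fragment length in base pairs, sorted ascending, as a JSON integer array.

Site scan:
  KluIX (CAGAC, off=0): starts [7, 24] → cuts [7, 24]
  VbrVI (GGCG, off=0): starts [12] → cuts [12]
  MvoX (GTGTTGCT, off=5): starts [37, 54, 62, 75] → cuts [42, 59, 67, 80]
  IvoI (CTCTGAA, off=6): no sites

Pooled cuts: [7, 12, 24, 42, 59, 67, 80]

Fragments:
  [0,7): 7 bp
  [7,12): 5 bp
  [12,24): 12 bp
  [24,42): 18 bp
  [42,59): 17 bp
  [59,67): 8 bp
  [67,80): 13 bp
  [80,85): 5 bp

[5,5,7,8,12,13,17,18]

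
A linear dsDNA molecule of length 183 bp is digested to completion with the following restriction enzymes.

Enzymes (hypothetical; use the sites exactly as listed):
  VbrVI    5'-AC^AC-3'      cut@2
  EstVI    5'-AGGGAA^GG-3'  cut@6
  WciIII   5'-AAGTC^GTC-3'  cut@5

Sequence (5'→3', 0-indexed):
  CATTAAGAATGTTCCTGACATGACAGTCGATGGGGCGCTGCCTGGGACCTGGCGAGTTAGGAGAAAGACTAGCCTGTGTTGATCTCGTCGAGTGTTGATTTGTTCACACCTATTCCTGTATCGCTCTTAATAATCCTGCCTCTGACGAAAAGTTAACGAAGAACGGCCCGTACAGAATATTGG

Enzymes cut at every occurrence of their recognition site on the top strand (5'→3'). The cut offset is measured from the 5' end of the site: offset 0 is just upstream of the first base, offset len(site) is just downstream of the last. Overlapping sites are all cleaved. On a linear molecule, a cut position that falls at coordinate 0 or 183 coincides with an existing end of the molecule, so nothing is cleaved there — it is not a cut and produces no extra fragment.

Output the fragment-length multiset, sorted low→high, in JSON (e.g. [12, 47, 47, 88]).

Per-enzyme occurrences:
  VbrVI (ACAC, off=2): starts [105] → cuts [107]
  EstVI (AGGGAAGG, off=6): no sites
  WciIII (AAGTCGTC, off=5): no sites

All cut coordinates (distinct, sorted): [107]

Fragments:
  [0,107): 107 bp
  [107,183): 76 bp

[76,107]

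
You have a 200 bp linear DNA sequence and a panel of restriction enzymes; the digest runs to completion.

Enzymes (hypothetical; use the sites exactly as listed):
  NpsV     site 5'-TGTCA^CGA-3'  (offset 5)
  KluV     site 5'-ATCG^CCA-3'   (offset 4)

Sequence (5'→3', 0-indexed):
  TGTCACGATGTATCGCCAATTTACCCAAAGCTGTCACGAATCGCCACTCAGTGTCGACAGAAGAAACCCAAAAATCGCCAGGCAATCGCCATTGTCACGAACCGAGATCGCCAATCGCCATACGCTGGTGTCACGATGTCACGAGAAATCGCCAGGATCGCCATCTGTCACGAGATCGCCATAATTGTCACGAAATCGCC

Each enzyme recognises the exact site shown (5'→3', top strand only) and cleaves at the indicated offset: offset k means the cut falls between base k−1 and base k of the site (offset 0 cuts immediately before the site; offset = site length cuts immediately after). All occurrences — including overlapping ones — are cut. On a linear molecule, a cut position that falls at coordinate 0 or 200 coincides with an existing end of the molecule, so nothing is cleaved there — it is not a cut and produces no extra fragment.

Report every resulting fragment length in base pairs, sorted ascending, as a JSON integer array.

Scan for sites:
  NpsV TGTCACGA/5: at [0, 31, 92, 128, 136, 165, 185] ⇒ [5, 36, 97, 133, 141, 170, 190]
  KluV ATCGCCA/4: at [11, 39, 73, 84, 106, 113, 147, 156, 174] ⇒ [15, 43, 77, 88, 110, 117, 151, 160, 178]

All cut coordinates (distinct, sorted): [5, 15, 36, 43, 77, 88, 97, 110, 117, 133, 141, 151, 160, 170, 178, 190]

Fragment lengths:
  [0,5): 5 bp
  [5,15): 10 bp
  [15,36): 21 bp
  [36,43): 7 bp
  [43,77): 34 bp
  [77,88): 11 bp
  [88,97): 9 bp
  [97,110): 13 bp
  [110,117): 7 bp
  [117,133): 16 bp
  [133,141): 8 bp
  [141,151): 10 bp
  [151,160): 9 bp
  [160,170): 10 bp
  [170,178): 8 bp
  [178,190): 12 bp
  [190,200): 10 bp

[5,7,7,8,8,9,9,10,10,10,10,11,12,13,16,21,34]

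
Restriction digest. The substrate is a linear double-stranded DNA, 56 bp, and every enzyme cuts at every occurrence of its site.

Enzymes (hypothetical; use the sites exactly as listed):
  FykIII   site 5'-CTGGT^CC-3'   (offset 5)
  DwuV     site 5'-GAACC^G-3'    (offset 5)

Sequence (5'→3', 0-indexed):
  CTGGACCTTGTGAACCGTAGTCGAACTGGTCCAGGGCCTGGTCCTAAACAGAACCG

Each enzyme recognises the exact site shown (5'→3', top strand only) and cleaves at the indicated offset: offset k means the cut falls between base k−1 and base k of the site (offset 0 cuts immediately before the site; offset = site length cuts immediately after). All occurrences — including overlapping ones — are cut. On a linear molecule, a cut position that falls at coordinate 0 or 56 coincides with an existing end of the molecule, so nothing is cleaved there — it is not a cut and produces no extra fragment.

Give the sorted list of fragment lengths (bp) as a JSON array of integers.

Site scan:
  FykIII CTGGTCC/5: at [25, 37] ⇒ [30, 42]
  DwuV GAACCG/5: at [11, 50] ⇒ [16, 55]

Pooled cuts: [16, 30, 42, 55]

Fragments:
  [0,16): 16 bp
  [16,30): 14 bp
  [30,42): 12 bp
  [42,55): 13 bp
  [55,56): 1 bp

[1,12,13,14,16]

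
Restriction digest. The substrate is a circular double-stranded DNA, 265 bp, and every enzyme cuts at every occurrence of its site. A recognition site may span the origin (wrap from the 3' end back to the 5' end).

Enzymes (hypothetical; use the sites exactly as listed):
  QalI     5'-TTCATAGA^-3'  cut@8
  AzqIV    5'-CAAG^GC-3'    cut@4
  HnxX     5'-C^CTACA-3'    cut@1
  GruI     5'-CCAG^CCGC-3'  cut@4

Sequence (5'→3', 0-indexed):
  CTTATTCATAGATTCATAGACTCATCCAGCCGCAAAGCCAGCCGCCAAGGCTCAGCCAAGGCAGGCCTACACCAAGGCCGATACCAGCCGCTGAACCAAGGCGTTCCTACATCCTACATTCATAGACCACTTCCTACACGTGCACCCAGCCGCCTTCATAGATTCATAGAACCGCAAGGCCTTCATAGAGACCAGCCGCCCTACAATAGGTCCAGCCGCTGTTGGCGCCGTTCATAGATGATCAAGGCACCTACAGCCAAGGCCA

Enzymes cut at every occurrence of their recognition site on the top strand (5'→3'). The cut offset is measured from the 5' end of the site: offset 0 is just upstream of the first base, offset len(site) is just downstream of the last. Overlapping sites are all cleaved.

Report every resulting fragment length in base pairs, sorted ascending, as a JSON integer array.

Per-enzyme occurrences:
  QalI TTCATAGA/8: at [4, 12, 118, 154, 162, 181, 230] ⇒ [12, 20, 126, 162, 170, 189, 238]
  AzqIV CAAGGC/4: at [45, 56, 72, 96, 174, 242, 257] ⇒ [49, 60, 76, 100, 178, 246, 261]
  HnxX CCTACA/1: at [65, 105, 112, 132, 199, 249] ⇒ [66, 106, 113, 133, 200, 250]
  GruI CCAGCCGC/4: at [25, 37, 83, 145, 191, 211] ⇒ [29, 41, 87, 149, 195, 215]

Pooled cuts: [12, 20, 29, 41, 49, 60, 66, 76, 87, 100, 106, 113, 126, 133, 149, 162, 170, 178, 189, 195, 200, 215, 238, 246, 250, 261]

Fragment lengths:
  12→20: 8 bp
  20→29: 9 bp
  29→41: 12 bp
  41→49: 8 bp
  49→60: 11 bp
  60→66: 6 bp
  66→76: 10 bp
  76→87: 11 bp
  87→100: 13 bp
  100→106: 6 bp
  106→113: 7 bp
  113→126: 13 bp
  126→133: 7 bp
  133→149: 16 bp
  149→162: 13 bp
  162→170: 8 bp
  170→178: 8 bp
  178→189: 11 bp
  189→195: 6 bp
  195→200: 5 bp
  200→215: 15 bp
  215→238: 23 bp
  238→246: 8 bp
  246→250: 4 bp
  250→261: 11 bp
  261→12 (wrap): 265-261+12 = 16 bp

[4,5,6,6,6,7,7,8,8,8,8,8,9,10,11,11,11,11,12,13,13,13,15,16,16,23]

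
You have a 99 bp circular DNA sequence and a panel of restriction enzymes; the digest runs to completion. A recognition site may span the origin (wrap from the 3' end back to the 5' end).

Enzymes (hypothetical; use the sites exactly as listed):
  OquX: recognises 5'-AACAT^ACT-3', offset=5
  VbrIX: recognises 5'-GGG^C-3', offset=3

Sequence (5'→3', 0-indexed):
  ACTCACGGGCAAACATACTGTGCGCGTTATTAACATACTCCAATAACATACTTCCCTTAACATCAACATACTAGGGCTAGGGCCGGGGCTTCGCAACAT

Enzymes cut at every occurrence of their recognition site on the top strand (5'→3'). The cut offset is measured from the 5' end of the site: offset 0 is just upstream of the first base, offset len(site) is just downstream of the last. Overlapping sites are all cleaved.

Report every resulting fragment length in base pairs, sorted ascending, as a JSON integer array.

Per-enzyme occurrences:
  OquX AACATACT/5: at [11, 31, 44, 64, 94] ⇒ [0, 16, 36, 49, 69]
  VbrIX GGGC/3: at [6, 73, 79, 85] ⇒ [9, 76, 82, 88]

Pooled cuts: [0, 9, 16, 36, 49, 69, 76, 82, 88]

Fragment lengths:
  0→9: 9 bp
  9→16: 7 bp
  16→36: 20 bp
  36→49: 13 bp
  49→69: 20 bp
  69→76: 7 bp
  76→82: 6 bp
  82→88: 6 bp
  88→0 (wrap): 99-88+0 = 11 bp

[6,6,7,7,9,11,13,20,20]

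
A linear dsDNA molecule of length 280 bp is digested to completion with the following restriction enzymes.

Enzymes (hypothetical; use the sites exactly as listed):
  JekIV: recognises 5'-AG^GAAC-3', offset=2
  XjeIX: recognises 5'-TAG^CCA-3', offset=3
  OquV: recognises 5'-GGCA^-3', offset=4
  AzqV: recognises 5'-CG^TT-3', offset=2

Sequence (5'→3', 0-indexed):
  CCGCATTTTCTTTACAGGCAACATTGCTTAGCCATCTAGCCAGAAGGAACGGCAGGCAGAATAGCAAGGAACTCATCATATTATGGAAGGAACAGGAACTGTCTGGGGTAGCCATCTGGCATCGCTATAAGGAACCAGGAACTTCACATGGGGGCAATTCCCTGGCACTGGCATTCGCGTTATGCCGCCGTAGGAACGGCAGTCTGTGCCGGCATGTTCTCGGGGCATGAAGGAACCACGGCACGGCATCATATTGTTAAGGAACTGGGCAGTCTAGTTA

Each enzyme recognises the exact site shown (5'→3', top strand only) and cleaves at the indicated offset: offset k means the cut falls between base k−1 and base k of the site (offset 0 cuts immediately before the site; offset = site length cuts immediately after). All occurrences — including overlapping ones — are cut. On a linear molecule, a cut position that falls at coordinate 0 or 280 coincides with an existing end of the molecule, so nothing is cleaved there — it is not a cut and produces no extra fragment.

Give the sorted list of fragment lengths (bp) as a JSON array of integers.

Site scan:
  JekIV (AGGAAC, off=2): starts [44, 66, 87, 93, 129, 136, 191, 230, 259] → cuts [46, 68, 89, 95, 131, 138, 193, 232, 261]
  XjeIX (TAGCCA, off=3): starts [28, 36, 108] → cuts [31, 39, 111]
  OquV (GGCA, off=4): starts [16, 50, 54, 117, 152, 163, 169, 197, 210, 223, 239, 244, 267] → cuts [20, 54, 58, 121, 156, 167, 173, 201, 214, 227, 243, 248, 271]
  AzqV (CGTT, off=2): starts [177] → cuts [179]

All cut coordinates (distinct, sorted): [20, 31, 39, 46, 54, 58, 68, 89, 95, 111, 121, 131, 138, 156, 167, 173, 179, 193, 201, 214, 227, 232, 243, 248, 261, 271]

Fragment lengths:
  [0,20): 20 bp
  [20,31): 11 bp
  [31,39): 8 bp
  [39,46): 7 bp
  [46,54): 8 bp
  [54,58): 4 bp
  [58,68): 10 bp
  [68,89): 21 bp
  [89,95): 6 bp
  [95,111): 16 bp
  [111,121): 10 bp
  [121,131): 10 bp
  [131,138): 7 bp
  [138,156): 18 bp
  [156,167): 11 bp
  [167,173): 6 bp
  [173,179): 6 bp
  [179,193): 14 bp
  [193,201): 8 bp
  [201,214): 13 bp
  [214,227): 13 bp
  [227,232): 5 bp
  [232,243): 11 bp
  [243,248): 5 bp
  [248,261): 13 bp
  [261,271): 10 bp
  [271,280): 9 bp

[4,5,5,6,6,6,7,7,8,8,8,9,10,10,10,10,11,11,11,13,13,13,14,16,18,20,21]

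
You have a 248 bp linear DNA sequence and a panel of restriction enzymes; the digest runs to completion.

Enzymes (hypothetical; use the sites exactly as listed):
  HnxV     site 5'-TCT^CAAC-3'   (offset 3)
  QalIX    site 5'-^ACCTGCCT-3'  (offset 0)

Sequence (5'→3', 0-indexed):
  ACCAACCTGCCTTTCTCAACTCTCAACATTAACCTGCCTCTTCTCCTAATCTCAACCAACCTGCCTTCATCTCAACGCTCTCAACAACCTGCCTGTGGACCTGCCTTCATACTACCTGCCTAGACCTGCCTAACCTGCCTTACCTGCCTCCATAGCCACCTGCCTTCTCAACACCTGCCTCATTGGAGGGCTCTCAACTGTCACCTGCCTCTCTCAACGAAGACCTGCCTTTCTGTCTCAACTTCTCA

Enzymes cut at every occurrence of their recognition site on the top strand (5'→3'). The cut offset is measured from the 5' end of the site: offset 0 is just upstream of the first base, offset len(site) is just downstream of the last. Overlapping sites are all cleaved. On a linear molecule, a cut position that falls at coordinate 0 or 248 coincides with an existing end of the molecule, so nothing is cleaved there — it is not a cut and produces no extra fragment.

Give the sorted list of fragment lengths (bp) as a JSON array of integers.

[4,4,5,6,7,8,8,8,9,9,9,10,10,11,12,12,12,14,15,16,16,21,22]

Site scan:
  HnxV TCTCAAC/3: at [13, 20, 49, 69, 78, 165, 191, 211, 235] ⇒ [16, 23, 52, 72, 81, 168, 194, 214, 238]
  QalIX ACCTGCCT/0: at [4, 31, 58, 86, 98, 113, 123, 132, 141, 157, 172, 202, 222] ⇒ [4, 31, 58, 86, 98, 113, 123, 132, 141, 157, 172, 202, 222]

Pooled cuts: [4, 16, 23, 31, 52, 58, 72, 81, 86, 98, 113, 123, 132, 141, 157, 168, 172, 194, 202, 214, 222, 238]

Fragments:
  [0,4): 4 bp
  [4,16): 12 bp
  [16,23): 7 bp
  [23,31): 8 bp
  [31,52): 21 bp
  [52,58): 6 bp
  [58,72): 14 bp
  [72,81): 9 bp
  [81,86): 5 bp
  [86,98): 12 bp
  [98,113): 15 bp
  [113,123): 10 bp
  [123,132): 9 bp
  [132,141): 9 bp
  [141,157): 16 bp
  [157,168): 11 bp
  [168,172): 4 bp
  [172,194): 22 bp
  [194,202): 8 bp
  [202,214): 12 bp
  [214,222): 8 bp
  [222,238): 16 bp
  [238,248): 10 bp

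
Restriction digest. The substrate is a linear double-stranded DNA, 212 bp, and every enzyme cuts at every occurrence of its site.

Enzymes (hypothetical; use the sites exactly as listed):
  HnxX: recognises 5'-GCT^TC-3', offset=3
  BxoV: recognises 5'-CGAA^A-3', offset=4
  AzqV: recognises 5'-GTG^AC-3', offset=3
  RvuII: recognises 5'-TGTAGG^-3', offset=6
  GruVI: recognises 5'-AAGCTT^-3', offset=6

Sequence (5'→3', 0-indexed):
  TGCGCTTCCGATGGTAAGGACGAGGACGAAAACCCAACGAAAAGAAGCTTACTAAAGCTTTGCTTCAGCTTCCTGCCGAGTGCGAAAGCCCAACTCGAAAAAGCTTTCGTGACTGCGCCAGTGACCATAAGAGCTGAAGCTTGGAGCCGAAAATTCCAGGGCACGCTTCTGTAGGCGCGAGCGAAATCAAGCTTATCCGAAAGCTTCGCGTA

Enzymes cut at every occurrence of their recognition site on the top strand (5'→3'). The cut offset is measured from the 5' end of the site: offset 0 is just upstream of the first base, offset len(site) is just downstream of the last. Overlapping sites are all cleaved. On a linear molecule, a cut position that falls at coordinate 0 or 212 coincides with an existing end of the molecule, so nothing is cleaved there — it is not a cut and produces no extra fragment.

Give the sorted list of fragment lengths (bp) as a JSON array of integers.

Per-enzyme occurrences:
  HnxX (GCTTC, off=3): starts [3, 61, 67, 164, 202] → cuts [6, 64, 70, 167, 205]
  BxoV (CGAAA, off=4): starts [26, 37, 82, 95, 147, 181, 197] → cuts [30, 41, 86, 99, 151, 185, 201]
  AzqV (GTGAC, off=3): starts [108, 120] → cuts [111, 123]
  RvuII (TGTAGG, off=6): starts [169] → cuts [175]
  GruVI (AAGCTT, off=6): starts [44, 54, 100, 136, 188, 200] → cuts [50, 60, 106, 142, 194, 206]

Pooled cuts: [6, 30, 41, 50, 60, 64, 70, 86, 99, 106, 111, 123, 142, 151, 167, 175, 185, 194, 201, 205, 206]

Fragment lengths:
  [0,6): 6 bp
  [6,30): 24 bp
  [30,41): 11 bp
  [41,50): 9 bp
  [50,60): 10 bp
  [60,64): 4 bp
  [64,70): 6 bp
  [70,86): 16 bp
  [86,99): 13 bp
  [99,106): 7 bp
  [106,111): 5 bp
  [111,123): 12 bp
  [123,142): 19 bp
  [142,151): 9 bp
  [151,167): 16 bp
  [167,175): 8 bp
  [175,185): 10 bp
  [185,194): 9 bp
  [194,201): 7 bp
  [201,205): 4 bp
  [205,206): 1 bp
  [206,212): 6 bp

[1,4,4,5,6,6,6,7,7,8,9,9,9,10,10,11,12,13,16,16,19,24]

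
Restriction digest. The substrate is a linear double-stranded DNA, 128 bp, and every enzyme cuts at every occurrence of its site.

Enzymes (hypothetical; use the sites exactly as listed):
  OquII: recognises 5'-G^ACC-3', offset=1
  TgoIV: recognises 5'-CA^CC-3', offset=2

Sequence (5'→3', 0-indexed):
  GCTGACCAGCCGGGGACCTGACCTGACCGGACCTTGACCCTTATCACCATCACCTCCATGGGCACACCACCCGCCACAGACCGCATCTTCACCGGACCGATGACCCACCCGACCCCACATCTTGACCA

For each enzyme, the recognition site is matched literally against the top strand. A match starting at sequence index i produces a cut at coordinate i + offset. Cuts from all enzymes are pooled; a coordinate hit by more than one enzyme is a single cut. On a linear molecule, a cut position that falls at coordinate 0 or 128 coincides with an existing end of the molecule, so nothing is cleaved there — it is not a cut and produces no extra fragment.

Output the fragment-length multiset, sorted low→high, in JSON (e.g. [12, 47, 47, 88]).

Site scan:
  OquII GACC/1: at [3, 14, 19, 24, 29, 35, 78, 94, 101, 110, 123] ⇒ [4, 15, 20, 25, 30, 36, 79, 95, 102, 111, 124]
  TgoIV CACC/2: at [44, 50, 64, 67, 89, 105] ⇒ [46, 52, 66, 69, 91, 107]

All cut coordinates (distinct, sorted): [4, 15, 20, 25, 30, 36, 46, 52, 66, 69, 79, 91, 95, 102, 107, 111, 124]

Fragment lengths:
  [0,4): 4 bp
  [4,15): 11 bp
  [15,20): 5 bp
  [20,25): 5 bp
  [25,30): 5 bp
  [30,36): 6 bp
  [36,46): 10 bp
  [46,52): 6 bp
  [52,66): 14 bp
  [66,69): 3 bp
  [69,79): 10 bp
  [79,91): 12 bp
  [91,95): 4 bp
  [95,102): 7 bp
  [102,107): 5 bp
  [107,111): 4 bp
  [111,124): 13 bp
  [124,128): 4 bp

[3,4,4,4,4,5,5,5,5,6,6,7,10,10,11,12,13,14]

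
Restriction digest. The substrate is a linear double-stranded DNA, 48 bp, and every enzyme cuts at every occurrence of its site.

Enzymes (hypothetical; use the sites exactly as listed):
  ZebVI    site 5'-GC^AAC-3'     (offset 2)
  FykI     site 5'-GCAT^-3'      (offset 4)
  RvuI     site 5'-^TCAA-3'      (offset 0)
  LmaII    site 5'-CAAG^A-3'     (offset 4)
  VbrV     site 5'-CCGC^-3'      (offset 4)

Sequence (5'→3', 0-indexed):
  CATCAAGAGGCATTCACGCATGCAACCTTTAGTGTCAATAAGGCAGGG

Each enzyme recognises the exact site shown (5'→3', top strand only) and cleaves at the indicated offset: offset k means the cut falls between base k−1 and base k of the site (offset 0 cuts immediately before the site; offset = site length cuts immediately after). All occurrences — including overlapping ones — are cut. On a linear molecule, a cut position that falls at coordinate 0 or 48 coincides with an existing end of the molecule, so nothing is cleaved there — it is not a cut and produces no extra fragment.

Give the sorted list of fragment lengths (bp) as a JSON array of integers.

Per-enzyme occurrences:
  ZebVI GCAAC/2: at [21] ⇒ [23]
  FykI GCAT/4: at [9, 17] ⇒ [13, 21]
  RvuI TCAA/0: at [2, 34] ⇒ [2, 34]
  LmaII CAAGA/4: at [3] ⇒ [7]
  VbrV (CCGC, off=4): no sites

Pooled cuts: [2, 7, 13, 21, 23, 34]

Fragments:
  [0,2): 2 bp
  [2,7): 5 bp
  [7,13): 6 bp
  [13,21): 8 bp
  [21,23): 2 bp
  [23,34): 11 bp
  [34,48): 14 bp

[2,2,5,6,8,11,14]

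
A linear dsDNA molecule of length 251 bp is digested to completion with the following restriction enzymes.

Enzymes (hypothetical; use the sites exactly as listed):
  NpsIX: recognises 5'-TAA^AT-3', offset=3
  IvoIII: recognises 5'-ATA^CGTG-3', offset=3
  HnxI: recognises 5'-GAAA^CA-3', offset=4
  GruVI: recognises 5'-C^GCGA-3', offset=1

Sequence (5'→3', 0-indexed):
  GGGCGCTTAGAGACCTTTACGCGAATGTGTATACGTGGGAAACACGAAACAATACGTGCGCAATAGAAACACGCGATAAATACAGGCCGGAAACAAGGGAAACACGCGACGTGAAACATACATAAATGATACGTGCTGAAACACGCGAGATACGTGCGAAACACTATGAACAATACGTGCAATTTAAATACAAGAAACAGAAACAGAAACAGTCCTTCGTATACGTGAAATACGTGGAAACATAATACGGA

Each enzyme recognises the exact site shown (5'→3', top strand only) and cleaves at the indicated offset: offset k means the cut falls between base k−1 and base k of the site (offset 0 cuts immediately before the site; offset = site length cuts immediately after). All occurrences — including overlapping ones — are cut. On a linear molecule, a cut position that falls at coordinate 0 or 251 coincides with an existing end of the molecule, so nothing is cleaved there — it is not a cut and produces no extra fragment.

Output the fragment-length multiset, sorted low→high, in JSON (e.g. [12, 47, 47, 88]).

Site scan:
  NpsIX TAAAT/3: at [76, 122, 184] ⇒ [79, 125, 187]
  IvoIII ATACGTG/3: at [30, 51, 128, 149, 172, 220, 229] ⇒ [33, 54, 131, 152, 175, 223, 232]
  HnxI GAAACA/4: at [38, 45, 65, 89, 98, 112, 137, 157, 193, 199, 205, 236] ⇒ [42, 49, 69, 93, 102, 116, 141, 161, 197, 203, 209, 240]
  GruVI CGCGA/1: at [19, 71, 104, 143] ⇒ [20, 72, 105, 144]

All cut coordinates (distinct, sorted): [20, 33, 42, 49, 54, 69, 72, 79, 93, 102, 105, 116, 125, 131, 141, 144, 152, 161, 175, 187, 197, 203, 209, 223, 232, 240]

Fragments:
  [0,20): 20 bp
  [20,33): 13 bp
  [33,42): 9 bp
  [42,49): 7 bp
  [49,54): 5 bp
  [54,69): 15 bp
  [69,72): 3 bp
  [72,79): 7 bp
  [79,93): 14 bp
  [93,102): 9 bp
  [102,105): 3 bp
  [105,116): 11 bp
  [116,125): 9 bp
  [125,131): 6 bp
  [131,141): 10 bp
  [141,144): 3 bp
  [144,152): 8 bp
  [152,161): 9 bp
  [161,175): 14 bp
  [175,187): 12 bp
  [187,197): 10 bp
  [197,203): 6 bp
  [203,209): 6 bp
  [209,223): 14 bp
  [223,232): 9 bp
  [232,240): 8 bp
  [240,251): 11 bp

[3,3,3,5,6,6,6,7,7,8,8,9,9,9,9,9,10,10,11,11,12,13,14,14,14,15,20]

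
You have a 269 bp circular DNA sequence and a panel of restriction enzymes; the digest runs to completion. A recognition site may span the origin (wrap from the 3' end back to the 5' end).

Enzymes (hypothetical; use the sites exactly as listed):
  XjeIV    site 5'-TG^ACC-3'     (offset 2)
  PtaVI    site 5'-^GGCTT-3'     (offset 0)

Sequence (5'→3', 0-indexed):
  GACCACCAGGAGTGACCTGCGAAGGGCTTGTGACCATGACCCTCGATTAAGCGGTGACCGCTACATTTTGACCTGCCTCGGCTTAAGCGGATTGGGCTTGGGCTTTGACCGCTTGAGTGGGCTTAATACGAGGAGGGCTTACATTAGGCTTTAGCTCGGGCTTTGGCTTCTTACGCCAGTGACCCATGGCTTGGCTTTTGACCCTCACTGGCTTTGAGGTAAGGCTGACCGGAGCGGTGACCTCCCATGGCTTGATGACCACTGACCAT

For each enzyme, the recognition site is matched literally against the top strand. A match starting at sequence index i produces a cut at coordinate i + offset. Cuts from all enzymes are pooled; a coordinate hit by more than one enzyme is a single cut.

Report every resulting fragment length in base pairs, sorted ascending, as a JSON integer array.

Site scan:
  XjeIV TGACC/2: at [12, 30, 36, 54, 68, 105, 179, 198, 225, 237, 255, 262, 268] ⇒ [1, 14, 32, 38, 56, 70, 107, 181, 200, 227, 239, 257, 264]
  PtaVI GGCTT/0: at [24, 79, 94, 100, 119, 135, 146, 158, 164, 187, 192, 209, 248] ⇒ [24, 79, 94, 100, 119, 135, 146, 158, 164, 187, 192, 209, 248]

Pooled cuts: [1, 14, 24, 32, 38, 56, 70, 79, 94, 100, 107, 119, 135, 146, 158, 164, 181, 187, 192, 200, 209, 227, 239, 248, 257, 264]

Fragments:
  1→14: 13 bp
  14→24: 10 bp
  24→32: 8 bp
  32→38: 6 bp
  38→56: 18 bp
  56→70: 14 bp
  70→79: 9 bp
  79→94: 15 bp
  94→100: 6 bp
  100→107: 7 bp
  107→119: 12 bp
  119→135: 16 bp
  135→146: 11 bp
  146→158: 12 bp
  158→164: 6 bp
  164→181: 17 bp
  181→187: 6 bp
  187→192: 5 bp
  192→200: 8 bp
  200→209: 9 bp
  209→227: 18 bp
  227→239: 12 bp
  239→248: 9 bp
  248→257: 9 bp
  257→264: 7 bp
  264→1 (wrap): 269-264+1 = 6 bp

[5,6,6,6,6,6,7,7,8,8,9,9,9,9,10,11,12,12,12,13,14,15,16,17,18,18]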